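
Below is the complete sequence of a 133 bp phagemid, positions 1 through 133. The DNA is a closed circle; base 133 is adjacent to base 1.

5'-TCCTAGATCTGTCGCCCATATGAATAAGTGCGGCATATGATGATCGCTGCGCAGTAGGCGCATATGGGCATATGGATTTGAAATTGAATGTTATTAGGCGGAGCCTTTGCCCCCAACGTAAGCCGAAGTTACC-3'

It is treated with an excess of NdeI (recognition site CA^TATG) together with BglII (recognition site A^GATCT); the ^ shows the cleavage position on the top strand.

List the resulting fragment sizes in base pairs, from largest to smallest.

68, 27, 17, 13, 8 bp

NdeI sites (CATATG) start at positions 17, 34, 61, 69.
NdeI cuts after base 2 of each site, so after positions 18, 35, 62, 70.
The BglII site (AGATCT) starts at position 5.
BglII cuts after the first base of each site, so after position 5.
Combined cut positions: 5, 18, 35, 62, 70.
Circular molecule, 5 cuts → 5 fragments:
  6–18 → 13 bp
  19–35 → 17 bp
  36–62 → 27 bp
  63–70 → 8 bp
  71–133 then 1–5 → 63 + 5 = 68 bp
Sorted largest to smallest: 68, 27, 17, 13, 8 bp.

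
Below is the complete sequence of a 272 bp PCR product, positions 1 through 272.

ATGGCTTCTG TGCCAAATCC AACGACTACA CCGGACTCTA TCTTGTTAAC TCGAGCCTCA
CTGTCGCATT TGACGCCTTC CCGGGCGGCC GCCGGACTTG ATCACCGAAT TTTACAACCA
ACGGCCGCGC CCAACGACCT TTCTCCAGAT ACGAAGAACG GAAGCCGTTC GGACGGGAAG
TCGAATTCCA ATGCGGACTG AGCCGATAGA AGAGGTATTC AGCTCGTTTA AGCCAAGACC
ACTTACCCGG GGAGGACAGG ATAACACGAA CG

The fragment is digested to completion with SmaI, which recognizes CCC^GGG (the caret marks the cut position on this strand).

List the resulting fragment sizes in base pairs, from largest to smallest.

SmaI sites (CCCGGG) start at positions 80, 246.
SmaI cuts after base 3 of each site, so after positions 82, 248.
Linear molecule, 2 cuts → 3 fragments:
  1–82 → 82 bp
  83–248 → 166 bp
  249–272 → 24 bp
Sorted largest to smallest: 166, 82, 24 bp.

166, 82, 24 bp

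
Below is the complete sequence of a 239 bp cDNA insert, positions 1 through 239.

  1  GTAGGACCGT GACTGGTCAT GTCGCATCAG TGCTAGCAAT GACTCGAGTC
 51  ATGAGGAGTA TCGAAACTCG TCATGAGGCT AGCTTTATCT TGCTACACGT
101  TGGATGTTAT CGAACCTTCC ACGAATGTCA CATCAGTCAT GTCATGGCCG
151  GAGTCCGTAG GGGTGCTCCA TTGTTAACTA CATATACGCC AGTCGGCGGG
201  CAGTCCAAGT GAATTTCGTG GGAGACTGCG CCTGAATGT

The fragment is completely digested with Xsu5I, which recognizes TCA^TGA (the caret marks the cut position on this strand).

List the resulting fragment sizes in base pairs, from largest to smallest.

Xsu5I sites (TCATGA) start at positions 49, 71.
Xsu5I cuts after base 3 of each site, so after positions 51, 73.
Linear molecule, 2 cuts → 3 fragments:
  1–51 → 51 bp
  52–73 → 22 bp
  74–239 → 166 bp
Sorted largest to smallest: 166, 51, 22 bp.

166, 51, 22 bp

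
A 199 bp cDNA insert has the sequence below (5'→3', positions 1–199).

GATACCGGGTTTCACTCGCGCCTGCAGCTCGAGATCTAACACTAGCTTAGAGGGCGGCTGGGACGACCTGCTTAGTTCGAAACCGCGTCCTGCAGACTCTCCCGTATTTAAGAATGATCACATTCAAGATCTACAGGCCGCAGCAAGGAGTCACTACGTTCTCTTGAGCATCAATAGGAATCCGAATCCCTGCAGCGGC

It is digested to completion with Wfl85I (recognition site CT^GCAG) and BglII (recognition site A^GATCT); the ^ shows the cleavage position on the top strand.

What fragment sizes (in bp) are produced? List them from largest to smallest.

Wfl85I sites (CTGCAG) start at positions 22, 90, 190.
Wfl85I cuts after base 2 of each site, so after positions 23, 91, 191.
BglII sites (AGATCT) start at positions 32, 127.
BglII cuts after the first base of each site, so after positions 32, 127.
Combined cut positions: 23, 32, 91, 127, 191.
Linear molecule, 5 cuts → 6 fragments:
  1–23 → 23 bp
  24–32 → 9 bp
  33–91 → 59 bp
  92–127 → 36 bp
  128–191 → 64 bp
  192–199 → 8 bp
Sorted largest to smallest: 64, 59, 36, 23, 9, 8 bp.

64, 59, 36, 23, 9, 8 bp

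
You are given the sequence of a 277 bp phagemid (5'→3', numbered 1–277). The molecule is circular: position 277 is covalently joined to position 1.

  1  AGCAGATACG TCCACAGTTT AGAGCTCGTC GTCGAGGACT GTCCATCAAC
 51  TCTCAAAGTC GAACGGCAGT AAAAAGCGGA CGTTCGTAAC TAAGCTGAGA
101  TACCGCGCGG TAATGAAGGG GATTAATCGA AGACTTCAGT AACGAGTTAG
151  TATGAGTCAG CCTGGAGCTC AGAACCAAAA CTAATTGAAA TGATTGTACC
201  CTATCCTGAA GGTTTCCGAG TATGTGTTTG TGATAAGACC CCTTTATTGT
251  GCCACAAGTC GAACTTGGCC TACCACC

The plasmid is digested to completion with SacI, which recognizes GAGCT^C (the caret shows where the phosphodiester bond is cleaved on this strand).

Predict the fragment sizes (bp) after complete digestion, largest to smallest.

143, 134 bp

SacI sites (GAGCTC) start at positions 22, 165.
SacI cuts after base 5 of each site (before the last base), so after positions 26, 169.
Circular molecule, 2 cuts → 2 fragments:
  27–169 → 143 bp
  170–277 then 1–26 → 108 + 26 = 134 bp
Sorted largest to smallest: 143, 134 bp.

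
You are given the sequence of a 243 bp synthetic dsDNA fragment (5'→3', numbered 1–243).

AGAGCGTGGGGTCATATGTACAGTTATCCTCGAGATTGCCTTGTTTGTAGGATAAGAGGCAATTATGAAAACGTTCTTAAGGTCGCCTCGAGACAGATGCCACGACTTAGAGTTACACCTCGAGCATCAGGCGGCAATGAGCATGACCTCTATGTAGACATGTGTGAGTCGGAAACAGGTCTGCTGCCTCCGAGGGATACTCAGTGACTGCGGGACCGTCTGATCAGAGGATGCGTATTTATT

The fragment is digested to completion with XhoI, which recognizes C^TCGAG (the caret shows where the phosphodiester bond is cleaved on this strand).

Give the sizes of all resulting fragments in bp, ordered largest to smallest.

XhoI sites (CTCGAG) start at positions 29, 87, 119.
XhoI cuts after the first base of each site, so after positions 29, 87, 119.
Linear molecule, 3 cuts → 4 fragments:
  1–29 → 29 bp
  30–87 → 58 bp
  88–119 → 32 bp
  120–243 → 124 bp
Sorted largest to smallest: 124, 58, 32, 29 bp.

124, 58, 32, 29 bp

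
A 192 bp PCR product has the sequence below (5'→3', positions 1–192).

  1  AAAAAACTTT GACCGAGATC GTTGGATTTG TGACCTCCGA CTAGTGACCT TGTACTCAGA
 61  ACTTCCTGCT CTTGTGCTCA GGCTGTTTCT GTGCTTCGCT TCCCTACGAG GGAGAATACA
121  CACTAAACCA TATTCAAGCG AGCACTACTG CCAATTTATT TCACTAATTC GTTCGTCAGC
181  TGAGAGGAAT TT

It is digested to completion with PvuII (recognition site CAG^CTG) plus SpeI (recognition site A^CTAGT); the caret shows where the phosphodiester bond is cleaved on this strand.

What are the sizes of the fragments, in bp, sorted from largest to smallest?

The PvuII site (CAGCTG) starts at position 177.
PvuII cuts after base 3 of each site, so after position 179.
The SpeI site (ACTAGT) starts at position 40.
SpeI cuts after the first base of each site, so after position 40.
Combined cut positions: 40, 179.
Linear molecule, 2 cuts → 3 fragments:
  1–40 → 40 bp
  41–179 → 139 bp
  180–192 → 13 bp
Sorted largest to smallest: 139, 40, 13 bp.

139, 40, 13 bp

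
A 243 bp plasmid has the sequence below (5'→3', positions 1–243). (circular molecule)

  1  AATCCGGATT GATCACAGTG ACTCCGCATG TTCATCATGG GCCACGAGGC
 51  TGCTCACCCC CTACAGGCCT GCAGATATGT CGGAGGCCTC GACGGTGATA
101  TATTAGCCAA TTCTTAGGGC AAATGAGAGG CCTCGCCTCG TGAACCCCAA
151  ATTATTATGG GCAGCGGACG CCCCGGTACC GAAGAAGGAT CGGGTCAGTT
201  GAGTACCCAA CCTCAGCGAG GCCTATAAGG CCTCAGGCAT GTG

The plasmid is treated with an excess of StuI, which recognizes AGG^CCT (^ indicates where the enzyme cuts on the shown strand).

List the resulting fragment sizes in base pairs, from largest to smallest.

StuI sites (AGGCCT) start at positions 65, 84, 128, 219, 228.
StuI cuts after base 3 of each site, so after positions 67, 86, 130, 221, 230.
Circular molecule, 5 cuts → 5 fragments:
  68–86 → 19 bp
  87–130 → 44 bp
  131–221 → 91 bp
  222–230 → 9 bp
  231–243 then 1–67 → 13 + 67 = 80 bp
Sorted largest to smallest: 91, 80, 44, 19, 9 bp.

91, 80, 44, 19, 9 bp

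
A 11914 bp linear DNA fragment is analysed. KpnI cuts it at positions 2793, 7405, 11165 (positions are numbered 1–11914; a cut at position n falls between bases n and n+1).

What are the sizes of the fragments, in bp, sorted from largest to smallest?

Linear molecule, 3 cuts → 4 fragments:
  2793 − 0 = 2793 bp
  7405 − 2793 = 4612 bp
  11165 − 7405 = 3760 bp
  11914 − 11165 = 749 bp
Sorted largest to smallest: 4612, 3760, 2793, 749 bp.

4612, 3760, 2793, 749 bp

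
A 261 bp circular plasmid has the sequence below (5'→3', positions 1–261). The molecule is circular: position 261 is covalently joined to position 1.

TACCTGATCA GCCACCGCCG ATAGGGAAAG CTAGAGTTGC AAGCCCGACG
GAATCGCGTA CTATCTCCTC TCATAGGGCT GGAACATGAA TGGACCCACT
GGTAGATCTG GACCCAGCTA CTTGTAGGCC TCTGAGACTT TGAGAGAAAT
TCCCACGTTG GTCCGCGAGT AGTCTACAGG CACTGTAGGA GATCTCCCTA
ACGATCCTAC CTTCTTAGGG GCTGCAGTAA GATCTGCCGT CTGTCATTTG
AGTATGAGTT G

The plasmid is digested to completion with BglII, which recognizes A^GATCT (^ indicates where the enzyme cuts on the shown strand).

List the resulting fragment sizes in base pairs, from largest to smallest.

135, 86, 40 bp

BglII sites (AGATCT) start at positions 104, 190, 230.
BglII cuts after the first base of each site, so after positions 104, 190, 230.
Circular molecule, 3 cuts → 3 fragments:
  105–190 → 86 bp
  191–230 → 40 bp
  231–261 then 1–104 → 31 + 104 = 135 bp
Sorted largest to smallest: 135, 86, 40 bp.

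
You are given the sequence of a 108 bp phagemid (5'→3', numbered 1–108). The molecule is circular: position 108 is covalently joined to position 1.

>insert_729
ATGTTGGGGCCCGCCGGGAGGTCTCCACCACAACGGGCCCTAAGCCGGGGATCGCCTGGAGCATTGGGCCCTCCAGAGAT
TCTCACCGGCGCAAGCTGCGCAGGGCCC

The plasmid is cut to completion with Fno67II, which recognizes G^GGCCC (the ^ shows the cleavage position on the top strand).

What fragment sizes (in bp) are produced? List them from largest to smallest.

37, 31, 28, 12 bp

Fno67II sites (GGGCCC) start at positions 7, 35, 66, 103.
Fno67II cuts after the first base of each site, so after positions 7, 35, 66, 103.
Circular molecule, 4 cuts → 4 fragments:
  8–35 → 28 bp
  36–66 → 31 bp
  67–103 → 37 bp
  104–108 then 1–7 → 5 + 7 = 12 bp
Sorted largest to smallest: 37, 31, 28, 12 bp.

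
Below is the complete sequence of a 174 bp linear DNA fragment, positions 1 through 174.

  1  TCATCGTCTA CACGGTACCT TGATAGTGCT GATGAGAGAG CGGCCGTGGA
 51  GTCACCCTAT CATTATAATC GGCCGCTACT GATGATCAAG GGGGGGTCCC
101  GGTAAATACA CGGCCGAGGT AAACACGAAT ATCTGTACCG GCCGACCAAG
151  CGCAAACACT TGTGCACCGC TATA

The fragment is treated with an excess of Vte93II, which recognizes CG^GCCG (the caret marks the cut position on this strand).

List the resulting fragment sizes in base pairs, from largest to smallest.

Vte93II sites (CGGCCG) start at positions 41, 70, 111, 139.
Vte93II cuts after base 2 of each site, so after positions 42, 71, 112, 140.
Linear molecule, 4 cuts → 5 fragments:
  1–42 → 42 bp
  43–71 → 29 bp
  72–112 → 41 bp
  113–140 → 28 bp
  141–174 → 34 bp
Sorted largest to smallest: 42, 41, 34, 29, 28 bp.

42, 41, 34, 29, 28 bp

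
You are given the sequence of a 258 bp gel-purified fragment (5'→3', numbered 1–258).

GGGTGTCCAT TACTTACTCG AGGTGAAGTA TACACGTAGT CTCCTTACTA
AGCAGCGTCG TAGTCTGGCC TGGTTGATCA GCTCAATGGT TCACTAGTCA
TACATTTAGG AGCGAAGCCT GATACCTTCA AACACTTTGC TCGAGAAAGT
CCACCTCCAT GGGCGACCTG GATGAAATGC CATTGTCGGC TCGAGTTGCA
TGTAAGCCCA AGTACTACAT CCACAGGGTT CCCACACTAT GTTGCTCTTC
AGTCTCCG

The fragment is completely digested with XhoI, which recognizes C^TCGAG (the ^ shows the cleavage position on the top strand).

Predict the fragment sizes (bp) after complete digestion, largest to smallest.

123, 68, 50, 17 bp

XhoI sites (CTCGAG) start at positions 17, 140, 190.
XhoI cuts after the first base of each site, so after positions 17, 140, 190.
Linear molecule, 3 cuts → 4 fragments:
  1–17 → 17 bp
  18–140 → 123 bp
  141–190 → 50 bp
  191–258 → 68 bp
Sorted largest to smallest: 123, 68, 50, 17 bp.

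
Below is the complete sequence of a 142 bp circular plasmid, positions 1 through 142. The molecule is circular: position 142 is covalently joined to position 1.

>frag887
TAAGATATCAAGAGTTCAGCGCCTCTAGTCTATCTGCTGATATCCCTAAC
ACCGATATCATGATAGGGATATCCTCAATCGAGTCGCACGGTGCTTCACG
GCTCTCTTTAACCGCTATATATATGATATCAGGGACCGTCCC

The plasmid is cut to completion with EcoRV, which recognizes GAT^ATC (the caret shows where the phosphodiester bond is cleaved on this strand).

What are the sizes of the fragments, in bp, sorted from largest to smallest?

57, 35, 21, 15, 14 bp

EcoRV sites (GATATC) start at positions 4, 39, 54, 68, 125.
EcoRV cuts after base 3 of each site, so after positions 6, 41, 56, 70, 127.
Circular molecule, 5 cuts → 5 fragments:
  7–41 → 35 bp
  42–56 → 15 bp
  57–70 → 14 bp
  71–127 → 57 bp
  128–142 then 1–6 → 15 + 6 = 21 bp
Sorted largest to smallest: 57, 35, 21, 15, 14 bp.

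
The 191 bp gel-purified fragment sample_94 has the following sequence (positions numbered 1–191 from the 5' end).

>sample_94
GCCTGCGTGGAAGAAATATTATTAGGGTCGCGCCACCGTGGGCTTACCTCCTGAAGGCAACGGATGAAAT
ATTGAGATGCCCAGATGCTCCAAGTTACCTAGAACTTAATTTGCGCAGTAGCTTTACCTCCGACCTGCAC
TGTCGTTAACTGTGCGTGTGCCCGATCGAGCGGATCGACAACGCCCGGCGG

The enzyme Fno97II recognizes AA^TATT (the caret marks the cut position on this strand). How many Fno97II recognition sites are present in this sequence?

AATATT occurs starting at positions 15, 68.
Fno97II cuts at 2 sites.

2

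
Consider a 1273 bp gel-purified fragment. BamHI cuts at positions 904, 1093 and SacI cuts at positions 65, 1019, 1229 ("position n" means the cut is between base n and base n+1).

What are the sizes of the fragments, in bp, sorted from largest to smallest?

839, 136, 115, 74, 65, 44 bp

Combined cut positions (sorted): 65, 904, 1019, 1093, 1229.
Linear molecule, 5 cuts → 6 fragments:
  65 − 0 = 65 bp
  904 − 65 = 839 bp
  1019 − 904 = 115 bp
  1093 − 1019 = 74 bp
  1229 − 1093 = 136 bp
  1273 − 1229 = 44 bp
Sorted largest to smallest: 839, 136, 115, 74, 65, 44 bp.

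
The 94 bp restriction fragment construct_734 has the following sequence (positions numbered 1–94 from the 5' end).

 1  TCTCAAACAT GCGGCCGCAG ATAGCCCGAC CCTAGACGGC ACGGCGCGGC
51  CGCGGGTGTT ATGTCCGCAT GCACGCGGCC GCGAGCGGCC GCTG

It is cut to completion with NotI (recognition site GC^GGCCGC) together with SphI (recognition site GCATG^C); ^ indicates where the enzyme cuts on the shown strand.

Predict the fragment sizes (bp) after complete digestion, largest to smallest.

35, 24, 12, 10, 8, 5 bp

NotI sites (GCGGCCGC) start at positions 11, 46, 75, 85.
NotI cuts after base 2 of each site, so after positions 12, 47, 76, 86.
The SphI site (GCATGC) starts at position 67.
SphI cuts after base 5 of each site (before the last base), so after position 71.
Combined cut positions: 12, 47, 71, 76, 86.
Linear molecule, 5 cuts → 6 fragments:
  1–12 → 12 bp
  13–47 → 35 bp
  48–71 → 24 bp
  72–76 → 5 bp
  77–86 → 10 bp
  87–94 → 8 bp
Sorted largest to smallest: 35, 24, 12, 10, 8, 5 bp.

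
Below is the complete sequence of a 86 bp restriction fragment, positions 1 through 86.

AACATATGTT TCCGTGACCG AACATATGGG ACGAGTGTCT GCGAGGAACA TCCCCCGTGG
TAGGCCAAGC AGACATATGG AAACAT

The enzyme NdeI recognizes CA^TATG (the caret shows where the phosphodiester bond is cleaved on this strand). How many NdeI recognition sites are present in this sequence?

CATATG occurs starting at positions 3, 23, 74.
NdeI cuts at 3 sites.

3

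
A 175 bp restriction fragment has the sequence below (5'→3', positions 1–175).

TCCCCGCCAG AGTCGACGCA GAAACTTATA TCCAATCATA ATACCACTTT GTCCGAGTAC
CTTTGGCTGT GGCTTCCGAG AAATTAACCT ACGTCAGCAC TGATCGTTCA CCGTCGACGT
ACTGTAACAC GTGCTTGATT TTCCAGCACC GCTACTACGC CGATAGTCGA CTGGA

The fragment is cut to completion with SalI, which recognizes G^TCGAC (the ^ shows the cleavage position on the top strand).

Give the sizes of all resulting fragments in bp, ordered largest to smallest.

101, 53, 12, 9 bp

SalI sites (GTCGAC) start at positions 12, 113, 166.
SalI cuts after the first base of each site, so after positions 12, 113, 166.
Linear molecule, 3 cuts → 4 fragments:
  1–12 → 12 bp
  13–113 → 101 bp
  114–166 → 53 bp
  167–175 → 9 bp
Sorted largest to smallest: 101, 53, 12, 9 bp.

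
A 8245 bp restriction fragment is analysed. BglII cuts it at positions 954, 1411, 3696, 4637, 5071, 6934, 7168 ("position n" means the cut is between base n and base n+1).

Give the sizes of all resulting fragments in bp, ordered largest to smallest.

Linear molecule, 7 cuts → 8 fragments:
  954 − 0 = 954 bp
  1411 − 954 = 457 bp
  3696 − 1411 = 2285 bp
  4637 − 3696 = 941 bp
  5071 − 4637 = 434 bp
  6934 − 5071 = 1863 bp
  7168 − 6934 = 234 bp
  8245 − 7168 = 1077 bp
Sorted largest to smallest: 2285, 1863, 1077, 954, 941, 457, 434, 234 bp.

2285, 1863, 1077, 954, 941, 457, 434, 234 bp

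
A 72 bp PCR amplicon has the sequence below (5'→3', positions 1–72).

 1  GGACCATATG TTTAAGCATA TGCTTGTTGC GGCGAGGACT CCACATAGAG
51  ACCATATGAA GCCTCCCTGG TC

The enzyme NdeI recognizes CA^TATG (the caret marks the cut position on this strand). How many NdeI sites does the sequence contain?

3

CATATG occurs starting at positions 5, 17, 53.
NdeI cuts at 3 sites.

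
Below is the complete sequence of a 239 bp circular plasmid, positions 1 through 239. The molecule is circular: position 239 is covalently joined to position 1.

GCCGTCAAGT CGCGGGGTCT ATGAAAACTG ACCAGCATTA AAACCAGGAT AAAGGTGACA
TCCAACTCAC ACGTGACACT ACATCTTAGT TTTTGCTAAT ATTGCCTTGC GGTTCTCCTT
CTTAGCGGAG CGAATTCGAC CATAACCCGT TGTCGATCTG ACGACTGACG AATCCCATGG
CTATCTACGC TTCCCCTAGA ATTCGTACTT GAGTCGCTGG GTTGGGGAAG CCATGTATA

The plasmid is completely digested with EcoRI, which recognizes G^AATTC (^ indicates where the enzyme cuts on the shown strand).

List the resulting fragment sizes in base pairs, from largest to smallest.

172, 67 bp

EcoRI sites (GAATTC) start at positions 132, 199.
EcoRI cuts after the first base of each site, so after positions 132, 199.
Circular molecule, 2 cuts → 2 fragments:
  133–199 → 67 bp
  200–239 then 1–132 → 40 + 132 = 172 bp
Sorted largest to smallest: 172, 67 bp.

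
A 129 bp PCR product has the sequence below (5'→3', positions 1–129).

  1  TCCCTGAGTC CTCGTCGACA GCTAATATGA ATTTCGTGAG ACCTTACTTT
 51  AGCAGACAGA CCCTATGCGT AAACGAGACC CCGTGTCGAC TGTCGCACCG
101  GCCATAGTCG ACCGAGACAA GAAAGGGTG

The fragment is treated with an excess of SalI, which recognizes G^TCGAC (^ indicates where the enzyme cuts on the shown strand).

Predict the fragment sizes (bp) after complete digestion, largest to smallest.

71, 22, 22, 14 bp

SalI sites (GTCGAC) start at positions 14, 85, 107.
SalI cuts after the first base of each site, so after positions 14, 85, 107.
Linear molecule, 3 cuts → 4 fragments:
  1–14 → 14 bp
  15–85 → 71 bp
  86–107 → 22 bp
  108–129 → 22 bp
Sorted largest to smallest: 71, 22, 22, 14 bp.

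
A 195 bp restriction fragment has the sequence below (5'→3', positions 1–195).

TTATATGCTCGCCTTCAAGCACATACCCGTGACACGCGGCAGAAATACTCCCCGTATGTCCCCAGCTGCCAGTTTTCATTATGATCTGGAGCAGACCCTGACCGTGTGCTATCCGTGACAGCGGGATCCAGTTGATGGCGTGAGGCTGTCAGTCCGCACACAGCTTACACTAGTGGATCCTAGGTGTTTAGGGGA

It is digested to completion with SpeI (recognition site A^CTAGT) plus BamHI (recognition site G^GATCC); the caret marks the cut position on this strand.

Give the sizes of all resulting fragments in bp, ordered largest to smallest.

The SpeI site (ACTAGT) starts at position 169.
SpeI cuts after the first base of each site, so after position 169.
BamHI sites (GGATCC) start at positions 124, 175.
BamHI cuts after the first base of each site, so after positions 124, 175.
Combined cut positions: 124, 169, 175.
Linear molecule, 3 cuts → 4 fragments:
  1–124 → 124 bp
  125–169 → 45 bp
  170–175 → 6 bp
  176–195 → 20 bp
Sorted largest to smallest: 124, 45, 20, 6 bp.

124, 45, 20, 6 bp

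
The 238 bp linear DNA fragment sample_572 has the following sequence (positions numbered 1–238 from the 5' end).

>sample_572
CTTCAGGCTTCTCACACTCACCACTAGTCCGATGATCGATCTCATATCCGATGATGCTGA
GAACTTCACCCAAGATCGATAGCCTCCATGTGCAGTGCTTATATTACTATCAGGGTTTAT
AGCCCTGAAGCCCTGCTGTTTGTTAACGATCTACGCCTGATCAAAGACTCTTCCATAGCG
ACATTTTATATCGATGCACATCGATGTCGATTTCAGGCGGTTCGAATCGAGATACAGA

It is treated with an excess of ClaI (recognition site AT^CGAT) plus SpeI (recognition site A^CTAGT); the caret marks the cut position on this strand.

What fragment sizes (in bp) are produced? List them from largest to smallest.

115, 40, 37, 23, 13, 10 bp

ClaI sites (ATCGAT) start at positions 35, 75, 190, 200.
ClaI cuts after base 2 of each site, so after positions 36, 76, 191, 201.
The SpeI site (ACTAGT) starts at position 23.
SpeI cuts after the first base of each site, so after position 23.
Combined cut positions: 23, 36, 76, 191, 201.
Linear molecule, 5 cuts → 6 fragments:
  1–23 → 23 bp
  24–36 → 13 bp
  37–76 → 40 bp
  77–191 → 115 bp
  192–201 → 10 bp
  202–238 → 37 bp
Sorted largest to smallest: 115, 40, 37, 23, 13, 10 bp.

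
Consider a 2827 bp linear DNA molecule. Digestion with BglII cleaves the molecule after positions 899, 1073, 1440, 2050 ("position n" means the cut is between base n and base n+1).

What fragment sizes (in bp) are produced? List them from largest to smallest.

Linear molecule, 4 cuts → 5 fragments:
  899 − 0 = 899 bp
  1073 − 899 = 174 bp
  1440 − 1073 = 367 bp
  2050 − 1440 = 610 bp
  2827 − 2050 = 777 bp
Sorted largest to smallest: 899, 777, 610, 367, 174 bp.

899, 777, 610, 367, 174 bp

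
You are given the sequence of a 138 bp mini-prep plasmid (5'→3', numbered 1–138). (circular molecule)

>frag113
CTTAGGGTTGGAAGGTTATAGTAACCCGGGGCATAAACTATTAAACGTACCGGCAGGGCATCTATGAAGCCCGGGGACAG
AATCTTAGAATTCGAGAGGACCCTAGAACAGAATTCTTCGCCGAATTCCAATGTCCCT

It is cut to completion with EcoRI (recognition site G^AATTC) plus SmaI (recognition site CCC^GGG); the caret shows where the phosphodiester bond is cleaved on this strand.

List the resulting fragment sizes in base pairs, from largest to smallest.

EcoRI sites (GAATTC) start at positions 88, 111, 123.
EcoRI cuts after the first base of each site, so after positions 88, 111, 123.
SmaI sites (CCCGGG) start at positions 25, 70.
SmaI cuts after base 3 of each site, so after positions 27, 72.
Combined cut positions: 27, 72, 88, 111, 123.
Circular molecule, 5 cuts → 5 fragments:
  28–72 → 45 bp
  73–88 → 16 bp
  89–111 → 23 bp
  112–123 → 12 bp
  124–138 then 1–27 → 15 + 27 = 42 bp
Sorted largest to smallest: 45, 42, 23, 16, 12 bp.

45, 42, 23, 16, 12 bp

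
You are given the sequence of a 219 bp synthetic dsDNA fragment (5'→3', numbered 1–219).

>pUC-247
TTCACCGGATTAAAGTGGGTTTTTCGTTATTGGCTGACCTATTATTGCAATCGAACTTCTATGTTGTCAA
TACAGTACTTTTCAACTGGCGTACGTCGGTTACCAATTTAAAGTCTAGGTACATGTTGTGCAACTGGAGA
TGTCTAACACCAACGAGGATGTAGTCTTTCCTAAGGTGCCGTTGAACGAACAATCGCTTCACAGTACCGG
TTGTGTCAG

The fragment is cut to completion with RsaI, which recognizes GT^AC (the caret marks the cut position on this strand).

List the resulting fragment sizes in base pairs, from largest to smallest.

85, 76, 28, 16, 14 bp

RsaI sites (GTAC) start at positions 75, 91, 119, 204.
RsaI cuts after base 2 of each site, so after positions 76, 92, 120, 205.
Linear molecule, 4 cuts → 5 fragments:
  1–76 → 76 bp
  77–92 → 16 bp
  93–120 → 28 bp
  121–205 → 85 bp
  206–219 → 14 bp
Sorted largest to smallest: 85, 76, 28, 16, 14 bp.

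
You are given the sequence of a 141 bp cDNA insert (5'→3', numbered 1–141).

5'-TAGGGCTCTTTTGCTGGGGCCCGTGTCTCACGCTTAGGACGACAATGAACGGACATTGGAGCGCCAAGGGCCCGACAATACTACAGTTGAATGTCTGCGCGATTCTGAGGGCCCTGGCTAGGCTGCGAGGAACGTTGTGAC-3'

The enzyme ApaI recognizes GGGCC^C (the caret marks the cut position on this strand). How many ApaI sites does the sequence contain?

GGGCCC occurs starting at positions 17, 68, 109.
ApaI cuts at 3 sites.

3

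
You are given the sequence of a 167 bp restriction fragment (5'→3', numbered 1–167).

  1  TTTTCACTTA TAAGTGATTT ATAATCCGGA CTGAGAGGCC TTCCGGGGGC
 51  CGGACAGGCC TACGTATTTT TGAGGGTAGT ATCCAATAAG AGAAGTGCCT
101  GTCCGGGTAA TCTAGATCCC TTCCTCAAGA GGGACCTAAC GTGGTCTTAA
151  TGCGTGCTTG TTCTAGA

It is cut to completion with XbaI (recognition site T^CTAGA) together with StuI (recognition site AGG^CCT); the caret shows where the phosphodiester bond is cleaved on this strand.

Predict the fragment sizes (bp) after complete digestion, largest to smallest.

53, 51, 38, 20, 5 bp

XbaI sites (TCTAGA) start at positions 111, 162.
XbaI cuts after the first base of each site, so after positions 111, 162.
StuI sites (AGGCCT) start at positions 36, 56.
StuI cuts after base 3 of each site, so after positions 38, 58.
Combined cut positions: 38, 58, 111, 162.
Linear molecule, 4 cuts → 5 fragments:
  1–38 → 38 bp
  39–58 → 20 bp
  59–111 → 53 bp
  112–162 → 51 bp
  163–167 → 5 bp
Sorted largest to smallest: 53, 51, 38, 20, 5 bp.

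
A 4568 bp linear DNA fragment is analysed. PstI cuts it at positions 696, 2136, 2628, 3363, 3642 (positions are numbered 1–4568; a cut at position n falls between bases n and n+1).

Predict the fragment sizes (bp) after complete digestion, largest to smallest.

1440, 926, 735, 696, 492, 279 bp

Linear molecule, 5 cuts → 6 fragments:
  696 − 0 = 696 bp
  2136 − 696 = 1440 bp
  2628 − 2136 = 492 bp
  3363 − 2628 = 735 bp
  3642 − 3363 = 279 bp
  4568 − 3642 = 926 bp
Sorted largest to smallest: 1440, 926, 735, 696, 492, 279 bp.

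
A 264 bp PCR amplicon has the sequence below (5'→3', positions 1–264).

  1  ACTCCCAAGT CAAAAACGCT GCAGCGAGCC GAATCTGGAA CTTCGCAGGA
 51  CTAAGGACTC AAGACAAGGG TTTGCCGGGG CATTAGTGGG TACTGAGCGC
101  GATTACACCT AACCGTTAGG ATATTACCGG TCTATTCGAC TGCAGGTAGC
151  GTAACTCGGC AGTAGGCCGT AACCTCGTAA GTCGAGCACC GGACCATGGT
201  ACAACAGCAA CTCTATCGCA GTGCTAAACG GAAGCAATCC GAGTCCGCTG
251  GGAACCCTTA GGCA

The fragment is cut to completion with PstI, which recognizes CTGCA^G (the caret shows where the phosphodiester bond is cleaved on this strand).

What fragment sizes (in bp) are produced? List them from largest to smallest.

121, 120, 23 bp

PstI sites (CTGCAG) start at positions 19, 140.
PstI cuts after base 5 of each site (before the last base), so after positions 23, 144.
Linear molecule, 2 cuts → 3 fragments:
  1–23 → 23 bp
  24–144 → 121 bp
  145–264 → 120 bp
Sorted largest to smallest: 121, 120, 23 bp.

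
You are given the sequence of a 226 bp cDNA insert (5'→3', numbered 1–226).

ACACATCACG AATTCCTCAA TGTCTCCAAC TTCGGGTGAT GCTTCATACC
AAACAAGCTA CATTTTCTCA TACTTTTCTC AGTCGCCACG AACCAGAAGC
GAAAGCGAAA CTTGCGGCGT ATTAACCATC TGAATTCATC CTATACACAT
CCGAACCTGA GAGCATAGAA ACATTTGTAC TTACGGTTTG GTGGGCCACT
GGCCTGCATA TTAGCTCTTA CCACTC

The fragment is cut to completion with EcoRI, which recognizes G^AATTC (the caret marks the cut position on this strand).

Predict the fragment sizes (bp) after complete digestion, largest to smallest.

EcoRI sites (GAATTC) start at positions 10, 132.
EcoRI cuts after the first base of each site, so after positions 10, 132.
Linear molecule, 2 cuts → 3 fragments:
  1–10 → 10 bp
  11–132 → 122 bp
  133–226 → 94 bp
Sorted largest to smallest: 122, 94, 10 bp.

122, 94, 10 bp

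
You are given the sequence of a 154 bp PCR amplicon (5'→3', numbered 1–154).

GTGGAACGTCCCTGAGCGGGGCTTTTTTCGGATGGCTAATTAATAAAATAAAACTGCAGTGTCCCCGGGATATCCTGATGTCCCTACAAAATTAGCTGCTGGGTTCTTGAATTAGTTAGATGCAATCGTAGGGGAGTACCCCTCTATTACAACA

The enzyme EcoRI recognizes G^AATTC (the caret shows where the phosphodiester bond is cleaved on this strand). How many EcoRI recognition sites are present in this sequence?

0

No occurrence of GAATTC is present in the sequence.
EcoRI does not cut: 0 sites.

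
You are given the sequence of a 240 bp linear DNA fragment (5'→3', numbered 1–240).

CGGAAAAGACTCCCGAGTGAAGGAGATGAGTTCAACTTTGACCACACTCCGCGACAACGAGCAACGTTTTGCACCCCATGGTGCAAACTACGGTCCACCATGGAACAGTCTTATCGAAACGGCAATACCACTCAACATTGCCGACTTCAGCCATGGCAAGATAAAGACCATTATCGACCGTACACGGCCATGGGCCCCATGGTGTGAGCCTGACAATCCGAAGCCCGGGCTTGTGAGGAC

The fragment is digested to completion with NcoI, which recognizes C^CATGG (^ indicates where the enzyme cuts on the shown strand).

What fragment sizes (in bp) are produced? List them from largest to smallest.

NcoI sites (CCATGG) start at positions 76, 98, 151, 188, 197.
NcoI cuts after the first base of each site, so after positions 76, 98, 151, 188, 197.
Linear molecule, 5 cuts → 6 fragments:
  1–76 → 76 bp
  77–98 → 22 bp
  99–151 → 53 bp
  152–188 → 37 bp
  189–197 → 9 bp
  198–240 → 43 bp
Sorted largest to smallest: 76, 53, 43, 37, 22, 9 bp.

76, 53, 43, 37, 22, 9 bp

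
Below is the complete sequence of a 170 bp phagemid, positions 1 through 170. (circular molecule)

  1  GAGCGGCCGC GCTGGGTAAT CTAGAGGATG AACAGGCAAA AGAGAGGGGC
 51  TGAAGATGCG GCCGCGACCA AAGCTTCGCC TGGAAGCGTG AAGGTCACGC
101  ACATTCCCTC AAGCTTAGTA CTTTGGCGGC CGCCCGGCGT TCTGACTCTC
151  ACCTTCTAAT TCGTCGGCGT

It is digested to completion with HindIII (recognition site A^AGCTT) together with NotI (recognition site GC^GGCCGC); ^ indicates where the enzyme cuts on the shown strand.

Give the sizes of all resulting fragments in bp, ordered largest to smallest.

HindIII sites (AAGCTT) start at positions 71, 111.
HindIII cuts after the first base of each site, so after positions 71, 111.
NotI sites (GCGGCCGC) start at positions 3, 58, 126.
NotI cuts after base 2 of each site, so after positions 4, 59, 127.
Combined cut positions: 4, 59, 71, 111, 127.
Circular molecule, 5 cuts → 5 fragments:
  5–59 → 55 bp
  60–71 → 12 bp
  72–111 → 40 bp
  112–127 → 16 bp
  128–170 then 1–4 → 43 + 4 = 47 bp
Sorted largest to smallest: 55, 47, 40, 16, 12 bp.

55, 47, 40, 16, 12 bp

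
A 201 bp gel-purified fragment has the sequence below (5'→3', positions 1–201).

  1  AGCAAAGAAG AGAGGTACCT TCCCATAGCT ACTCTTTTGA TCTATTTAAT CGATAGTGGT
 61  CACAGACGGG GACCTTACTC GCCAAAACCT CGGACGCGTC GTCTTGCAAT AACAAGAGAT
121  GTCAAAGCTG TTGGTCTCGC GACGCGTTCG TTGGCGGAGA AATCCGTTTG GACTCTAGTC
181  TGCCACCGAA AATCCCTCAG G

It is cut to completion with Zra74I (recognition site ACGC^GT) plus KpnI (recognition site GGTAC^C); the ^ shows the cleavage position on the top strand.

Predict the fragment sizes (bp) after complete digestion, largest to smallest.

Zra74I sites (ACGCGT) start at positions 94, 142.
Zra74I cuts after base 4 of each site, so after positions 97, 145.
The KpnI site (GGTACC) starts at position 14.
KpnI cuts after base 5 of each site (before the last base), so after position 18.
Combined cut positions: 18, 97, 145.
Linear molecule, 3 cuts → 4 fragments:
  1–18 → 18 bp
  19–97 → 79 bp
  98–145 → 48 bp
  146–201 → 56 bp
Sorted largest to smallest: 79, 56, 48, 18 bp.

79, 56, 48, 18 bp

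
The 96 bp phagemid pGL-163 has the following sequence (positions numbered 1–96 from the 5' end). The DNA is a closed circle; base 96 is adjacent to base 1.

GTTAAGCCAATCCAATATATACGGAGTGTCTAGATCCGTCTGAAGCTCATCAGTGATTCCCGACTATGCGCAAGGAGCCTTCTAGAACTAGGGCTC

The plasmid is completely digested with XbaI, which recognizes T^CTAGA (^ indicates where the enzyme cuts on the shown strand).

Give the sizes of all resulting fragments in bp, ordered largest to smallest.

52, 44 bp

XbaI sites (TCTAGA) start at positions 29, 81.
XbaI cuts after the first base of each site, so after positions 29, 81.
Circular molecule, 2 cuts → 2 fragments:
  30–81 → 52 bp
  82–96 then 1–29 → 15 + 29 = 44 bp
Sorted largest to smallest: 52, 44 bp.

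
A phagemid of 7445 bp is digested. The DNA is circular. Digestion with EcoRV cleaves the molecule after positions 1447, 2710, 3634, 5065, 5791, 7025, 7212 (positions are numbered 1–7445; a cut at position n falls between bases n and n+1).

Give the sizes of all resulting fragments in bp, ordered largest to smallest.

1680, 1431, 1263, 1234, 924, 726, 187 bp

Circular molecule, 7 cuts → 7 fragments:
  2710 − 1447 = 1263 bp
  3634 − 2710 = 924 bp
  5065 − 3634 = 1431 bp
  5791 − 5065 = 726 bp
  7025 − 5791 = 1234 bp
  7212 − 7025 = 187 bp
  wrap: 7445 − 7212 + 1447 = 1680 bp
Sorted largest to smallest: 1680, 1431, 1263, 1234, 924, 726, 187 bp.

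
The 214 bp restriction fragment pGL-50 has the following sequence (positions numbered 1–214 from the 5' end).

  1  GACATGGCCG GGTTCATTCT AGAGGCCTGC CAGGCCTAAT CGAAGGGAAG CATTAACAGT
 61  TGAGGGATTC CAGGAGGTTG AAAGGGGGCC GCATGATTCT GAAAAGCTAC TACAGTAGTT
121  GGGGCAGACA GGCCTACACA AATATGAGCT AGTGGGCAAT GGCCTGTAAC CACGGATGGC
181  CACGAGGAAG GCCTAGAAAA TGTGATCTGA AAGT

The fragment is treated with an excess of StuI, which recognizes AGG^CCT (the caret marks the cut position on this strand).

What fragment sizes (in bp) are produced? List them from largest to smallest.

98, 59, 25, 23, 9 bp

StuI sites (AGGCCT) start at positions 23, 32, 130, 189.
StuI cuts after base 3 of each site, so after positions 25, 34, 132, 191.
Linear molecule, 4 cuts → 5 fragments:
  1–25 → 25 bp
  26–34 → 9 bp
  35–132 → 98 bp
  133–191 → 59 bp
  192–214 → 23 bp
Sorted largest to smallest: 98, 59, 25, 23, 9 bp.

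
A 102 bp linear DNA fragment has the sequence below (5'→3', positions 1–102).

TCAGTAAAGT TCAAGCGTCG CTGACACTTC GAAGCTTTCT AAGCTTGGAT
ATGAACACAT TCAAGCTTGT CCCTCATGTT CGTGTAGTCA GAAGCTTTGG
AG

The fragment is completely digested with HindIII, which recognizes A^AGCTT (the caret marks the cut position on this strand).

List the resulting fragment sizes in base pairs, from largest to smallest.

32, 29, 22, 10, 9 bp

HindIII sites (AAGCTT) start at positions 32, 41, 63, 92.
HindIII cuts after the first base of each site, so after positions 32, 41, 63, 92.
Linear molecule, 4 cuts → 5 fragments:
  1–32 → 32 bp
  33–41 → 9 bp
  42–63 → 22 bp
  64–92 → 29 bp
  93–102 → 10 bp
Sorted largest to smallest: 32, 29, 22, 10, 9 bp.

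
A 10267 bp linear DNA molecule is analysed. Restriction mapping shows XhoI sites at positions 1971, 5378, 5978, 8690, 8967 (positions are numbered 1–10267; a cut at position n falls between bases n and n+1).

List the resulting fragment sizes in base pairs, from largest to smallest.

Linear molecule, 5 cuts → 6 fragments:
  1971 − 0 = 1971 bp
  5378 − 1971 = 3407 bp
  5978 − 5378 = 600 bp
  8690 − 5978 = 2712 bp
  8967 − 8690 = 277 bp
  10267 − 8967 = 1300 bp
Sorted largest to smallest: 3407, 2712, 1971, 1300, 600, 277 bp.

3407, 2712, 1971, 1300, 600, 277 bp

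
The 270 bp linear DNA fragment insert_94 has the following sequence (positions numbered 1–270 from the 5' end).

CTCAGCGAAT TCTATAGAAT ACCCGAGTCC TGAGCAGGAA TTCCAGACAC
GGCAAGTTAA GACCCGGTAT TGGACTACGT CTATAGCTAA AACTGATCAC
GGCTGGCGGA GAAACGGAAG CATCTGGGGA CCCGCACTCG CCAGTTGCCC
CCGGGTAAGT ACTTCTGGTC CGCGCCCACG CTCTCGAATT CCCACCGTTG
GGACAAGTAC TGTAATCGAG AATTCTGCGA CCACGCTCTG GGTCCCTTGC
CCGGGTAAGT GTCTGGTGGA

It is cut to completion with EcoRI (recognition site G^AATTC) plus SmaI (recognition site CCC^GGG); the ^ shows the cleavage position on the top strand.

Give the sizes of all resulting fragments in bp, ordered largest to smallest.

EcoRI sites (GAATTC) start at positions 7, 38, 186, 220.
EcoRI cuts after the first base of each site, so after positions 7, 38, 186, 220.
SmaI sites (CCCGGG) start at positions 150, 250.
SmaI cuts after base 3 of each site, so after positions 152, 252.
Combined cut positions: 7, 38, 152, 186, 220, 252.
Linear molecule, 6 cuts → 7 fragments:
  1–7 → 7 bp
  8–38 → 31 bp
  39–152 → 114 bp
  153–186 → 34 bp
  187–220 → 34 bp
  221–252 → 32 bp
  253–270 → 18 bp
Sorted largest to smallest: 114, 34, 34, 32, 31, 18, 7 bp.

114, 34, 34, 32, 31, 18, 7 bp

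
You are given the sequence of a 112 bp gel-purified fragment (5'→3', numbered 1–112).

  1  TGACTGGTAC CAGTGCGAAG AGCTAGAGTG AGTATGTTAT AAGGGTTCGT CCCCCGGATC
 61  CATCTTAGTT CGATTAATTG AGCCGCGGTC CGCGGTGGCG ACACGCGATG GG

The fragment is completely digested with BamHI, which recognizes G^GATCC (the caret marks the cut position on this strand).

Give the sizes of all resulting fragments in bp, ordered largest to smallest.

56, 56 bp

The BamHI site (GGATCC) starts at position 56.
BamHI cuts after the first base of each site, so after position 56.
Linear molecule, 1 cut → 2 fragments:
  1–56 → 56 bp
  57–112 → 56 bp
Sorted largest to smallest: 56, 56 bp.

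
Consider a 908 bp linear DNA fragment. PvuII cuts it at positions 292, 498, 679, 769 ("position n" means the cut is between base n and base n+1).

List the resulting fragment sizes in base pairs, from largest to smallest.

Linear molecule, 4 cuts → 5 fragments:
  292 − 0 = 292 bp
  498 − 292 = 206 bp
  679 − 498 = 181 bp
  769 − 679 = 90 bp
  908 − 769 = 139 bp
Sorted largest to smallest: 292, 206, 181, 139, 90 bp.

292, 206, 181, 139, 90 bp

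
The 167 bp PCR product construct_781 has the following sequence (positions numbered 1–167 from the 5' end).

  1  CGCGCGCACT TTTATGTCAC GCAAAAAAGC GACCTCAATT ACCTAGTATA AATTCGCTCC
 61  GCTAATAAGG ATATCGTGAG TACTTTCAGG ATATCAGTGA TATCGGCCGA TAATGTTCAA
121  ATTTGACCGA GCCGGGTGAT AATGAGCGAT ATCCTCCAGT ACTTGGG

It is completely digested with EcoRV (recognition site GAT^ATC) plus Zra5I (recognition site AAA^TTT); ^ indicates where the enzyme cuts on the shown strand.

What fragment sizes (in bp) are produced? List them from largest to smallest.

72, 29, 20, 20, 17, 9 bp

EcoRV sites (GATATC) start at positions 70, 90, 99, 148.
EcoRV cuts after base 3 of each site, so after positions 72, 92, 101, 150.
The Zra5I site (AAATTT) starts at position 119.
Zra5I cuts after base 3 of each site, so after position 121.
Combined cut positions: 72, 92, 101, 121, 150.
Linear molecule, 5 cuts → 6 fragments:
  1–72 → 72 bp
  73–92 → 20 bp
  93–101 → 9 bp
  102–121 → 20 bp
  122–150 → 29 bp
  151–167 → 17 bp
Sorted largest to smallest: 72, 29, 20, 20, 17, 9 bp.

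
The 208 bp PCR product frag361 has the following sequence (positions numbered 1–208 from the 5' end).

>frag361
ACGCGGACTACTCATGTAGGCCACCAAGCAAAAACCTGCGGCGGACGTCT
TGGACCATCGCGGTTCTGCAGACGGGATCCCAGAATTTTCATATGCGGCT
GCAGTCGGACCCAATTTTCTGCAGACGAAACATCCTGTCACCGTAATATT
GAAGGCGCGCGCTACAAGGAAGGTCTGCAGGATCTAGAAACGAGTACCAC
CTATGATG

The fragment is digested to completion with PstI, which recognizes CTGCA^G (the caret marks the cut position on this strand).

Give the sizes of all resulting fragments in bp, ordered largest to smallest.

PstI sites (CTGCAG) start at positions 66, 99, 119, 175.
PstI cuts after base 5 of each site (before the last base), so after positions 70, 103, 123, 179.
Linear molecule, 4 cuts → 5 fragments:
  1–70 → 70 bp
  71–103 → 33 bp
  104–123 → 20 bp
  124–179 → 56 bp
  180–208 → 29 bp
Sorted largest to smallest: 70, 56, 33, 29, 20 bp.

70, 56, 33, 29, 20 bp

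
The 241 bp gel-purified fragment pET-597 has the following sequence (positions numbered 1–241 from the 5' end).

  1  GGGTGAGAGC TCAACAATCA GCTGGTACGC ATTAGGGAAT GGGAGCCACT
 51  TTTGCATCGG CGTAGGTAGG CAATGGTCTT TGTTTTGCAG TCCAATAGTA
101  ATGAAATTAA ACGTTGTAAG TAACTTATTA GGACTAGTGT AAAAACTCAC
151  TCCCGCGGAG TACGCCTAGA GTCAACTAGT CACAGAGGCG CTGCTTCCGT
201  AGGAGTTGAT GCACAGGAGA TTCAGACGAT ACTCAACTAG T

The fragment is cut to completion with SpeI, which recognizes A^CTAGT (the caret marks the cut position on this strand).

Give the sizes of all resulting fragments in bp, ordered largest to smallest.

SpeI sites (ACTAGT) start at positions 133, 175, 236.
SpeI cuts after the first base of each site, so after positions 133, 175, 236.
Linear molecule, 3 cuts → 4 fragments:
  1–133 → 133 bp
  134–175 → 42 bp
  176–236 → 61 bp
  237–241 → 5 bp
Sorted largest to smallest: 133, 61, 42, 5 bp.

133, 61, 42, 5 bp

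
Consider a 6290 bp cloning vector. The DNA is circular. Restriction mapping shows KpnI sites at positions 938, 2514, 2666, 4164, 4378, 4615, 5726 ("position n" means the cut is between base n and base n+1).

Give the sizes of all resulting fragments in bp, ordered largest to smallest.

Circular molecule, 7 cuts → 7 fragments:
  2514 − 938 = 1576 bp
  2666 − 2514 = 152 bp
  4164 − 2666 = 1498 bp
  4378 − 4164 = 214 bp
  4615 − 4378 = 237 bp
  5726 − 4615 = 1111 bp
  wrap: 6290 − 5726 + 938 = 1502 bp
Sorted largest to smallest: 1576, 1502, 1498, 1111, 237, 214, 152 bp.

1576, 1502, 1498, 1111, 237, 214, 152 bp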